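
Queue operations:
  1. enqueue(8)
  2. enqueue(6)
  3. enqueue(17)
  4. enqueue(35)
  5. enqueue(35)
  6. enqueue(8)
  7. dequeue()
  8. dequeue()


enqueue(8) -> [8]
enqueue(6) -> [8, 6]
enqueue(17) -> [8, 6, 17]
enqueue(35) -> [8, 6, 17, 35]
enqueue(35) -> [8, 6, 17, 35, 35]
enqueue(8) -> [8, 6, 17, 35, 35, 8]
dequeue()->8, [6, 17, 35, 35, 8]
dequeue()->6, [17, 35, 35, 8]

Final queue: [17, 35, 35, 8]


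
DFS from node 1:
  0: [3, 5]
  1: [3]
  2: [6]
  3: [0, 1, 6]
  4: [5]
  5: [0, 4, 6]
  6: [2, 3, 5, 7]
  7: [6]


Visit 1, push [3]
Visit 3, push [6, 0]
Visit 0, push [5]
Visit 5, push [6, 4]
Visit 4, push []
Visit 6, push [7, 2]
Visit 2, push []
Visit 7, push []

DFS order: [1, 3, 0, 5, 4, 6, 2, 7]


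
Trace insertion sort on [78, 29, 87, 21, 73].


Initial: [78, 29, 87, 21, 73]
Insert 29: [29, 78, 87, 21, 73]
Insert 87: [29, 78, 87, 21, 73]
Insert 21: [21, 29, 78, 87, 73]
Insert 73: [21, 29, 73, 78, 87]

Sorted: [21, 29, 73, 78, 87]


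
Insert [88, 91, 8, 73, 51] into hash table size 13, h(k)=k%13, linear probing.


Insert 88: h=10 -> slot 10
Insert 91: h=0 -> slot 0
Insert 8: h=8 -> slot 8
Insert 73: h=8, 1 probes -> slot 9
Insert 51: h=12 -> slot 12

Table: [91, None, None, None, None, None, None, None, 8, 73, 88, None, 51]


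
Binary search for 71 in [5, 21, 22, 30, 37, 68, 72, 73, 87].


Step 1: lo=0, hi=8, mid=4, val=37
Step 2: lo=5, hi=8, mid=6, val=72
Step 3: lo=5, hi=5, mid=5, val=68

Not found


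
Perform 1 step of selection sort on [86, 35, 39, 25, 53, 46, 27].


Initial: [86, 35, 39, 25, 53, 46, 27]
Step 1: min=25 at 3
  Swap: [25, 35, 39, 86, 53, 46, 27]

After 1 step: [25, 35, 39, 86, 53, 46, 27]


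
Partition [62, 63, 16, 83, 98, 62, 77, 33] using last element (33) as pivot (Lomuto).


Pivot: 33
  16 <= 33: swap -> [16, 63, 62, 83, 98, 62, 77, 33]
Place pivot at 1: [16, 33, 62, 83, 98, 62, 77, 63]

Partitioned: [16, 33, 62, 83, 98, 62, 77, 63]


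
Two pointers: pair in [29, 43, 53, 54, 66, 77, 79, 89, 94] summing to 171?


lo=0(29)+hi=8(94)=123
lo=1(43)+hi=8(94)=137
lo=2(53)+hi=8(94)=147
lo=3(54)+hi=8(94)=148
lo=4(66)+hi=8(94)=160
lo=5(77)+hi=8(94)=171

Yes: 77+94=171


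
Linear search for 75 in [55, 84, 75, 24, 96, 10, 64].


i=0: 55!=75
i=1: 84!=75
i=2: 75==75 found!

Found at 2, 3 comps


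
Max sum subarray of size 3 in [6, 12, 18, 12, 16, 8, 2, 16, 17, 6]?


[0:3]: 36
[1:4]: 42
[2:5]: 46
[3:6]: 36
[4:7]: 26
[5:8]: 26
[6:9]: 35
[7:10]: 39

Max: 46 at [2:5]


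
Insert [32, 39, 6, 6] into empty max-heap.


Insert 32: [32]
Insert 39: [39, 32]
Insert 6: [39, 32, 6]
Insert 6: [39, 32, 6, 6]

Final heap: [39, 32, 6, 6]


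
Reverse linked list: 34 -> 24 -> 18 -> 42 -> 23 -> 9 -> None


Step 1: curr=34, set curr.next=prev(None) | reversed so far: 34
Step 2: curr=24, set curr.next=prev(34) | reversed so far: 24 -> 34
Step 3: curr=18, set curr.next=prev(24) | reversed so far: 18 -> 24 -> 34
Step 4: curr=42, set curr.next=prev(18) | reversed so far: 42 -> 18 -> 24 -> 34
Step 5: curr=23, set curr.next=prev(42) | reversed so far: 23 -> 42 -> 18 -> 24 -> 34
Step 6: curr=9, set curr.next=prev(23) | reversed so far: 9 -> 23 -> 42 -> 18 -> 24 -> 34

9 -> 23 -> 42 -> 18 -> 24 -> 34 -> None


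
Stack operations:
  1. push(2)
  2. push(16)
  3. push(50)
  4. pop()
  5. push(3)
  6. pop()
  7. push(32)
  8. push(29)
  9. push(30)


push(2) -> [2]
push(16) -> [2, 16]
push(50) -> [2, 16, 50]
pop()->50, [2, 16]
push(3) -> [2, 16, 3]
pop()->3, [2, 16]
push(32) -> [2, 16, 32]
push(29) -> [2, 16, 32, 29]
push(30) -> [2, 16, 32, 29, 30]

Final stack: [2, 16, 32, 29, 30]


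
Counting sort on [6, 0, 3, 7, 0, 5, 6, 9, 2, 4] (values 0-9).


Input: [6, 0, 3, 7, 0, 5, 6, 9, 2, 4]
Counts: [2, 0, 1, 1, 1, 1, 2, 1, 0, 1]

Sorted: [0, 0, 2, 3, 4, 5, 6, 6, 7, 9]


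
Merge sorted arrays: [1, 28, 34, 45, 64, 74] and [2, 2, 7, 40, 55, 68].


Take 1 from A
Take 2 from B
Take 2 from B
Take 7 from B
Take 28 from A
Take 34 from A
Take 40 from B
Take 45 from A
Take 55 from B
Take 64 from A
Take 68 from B

Merged: [1, 2, 2, 7, 28, 34, 40, 45, 55, 64, 68, 74]


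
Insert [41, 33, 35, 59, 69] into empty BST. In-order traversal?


Insert 41: root
Insert 33: L from 41
Insert 35: L from 41 -> R from 33
Insert 59: R from 41
Insert 69: R from 41 -> R from 59

In-order: [33, 35, 41, 59, 69]


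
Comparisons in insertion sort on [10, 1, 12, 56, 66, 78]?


Algorithm: insertion sort
Input: [10, 1, 12, 56, 66, 78]
Sorted: [1, 10, 12, 56, 66, 78]

5


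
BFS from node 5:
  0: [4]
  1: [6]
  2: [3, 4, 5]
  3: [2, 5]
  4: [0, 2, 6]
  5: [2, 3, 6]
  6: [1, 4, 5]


Visit 5, enqueue [2, 3, 6]
Visit 2, enqueue [4]
Visit 3, enqueue []
Visit 6, enqueue [1]
Visit 4, enqueue [0]
Visit 1, enqueue []
Visit 0, enqueue []

BFS order: [5, 2, 3, 6, 4, 1, 0]


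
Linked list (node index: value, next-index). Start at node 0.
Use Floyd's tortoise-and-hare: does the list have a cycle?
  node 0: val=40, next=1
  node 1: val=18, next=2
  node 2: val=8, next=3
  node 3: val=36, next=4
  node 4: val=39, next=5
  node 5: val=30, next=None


Floyd's tortoise (slow, +1) and hare (fast, +2):
  init: slow=0, fast=0
  step 1: slow=1, fast=2
  step 2: slow=2, fast=4
  step 3: fast 4->5->None, no cycle

Cycle: no


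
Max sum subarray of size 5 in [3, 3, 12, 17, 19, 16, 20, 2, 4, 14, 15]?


[0:5]: 54
[1:6]: 67
[2:7]: 84
[3:8]: 74
[4:9]: 61
[5:10]: 56
[6:11]: 55

Max: 84 at [2:7]


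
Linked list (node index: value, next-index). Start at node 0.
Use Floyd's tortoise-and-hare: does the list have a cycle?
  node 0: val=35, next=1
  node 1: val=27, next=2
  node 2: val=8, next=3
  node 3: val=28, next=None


Floyd's tortoise (slow, +1) and hare (fast, +2):
  init: slow=0, fast=0
  step 1: slow=1, fast=2
  step 2: fast 2->3->None, no cycle

Cycle: no


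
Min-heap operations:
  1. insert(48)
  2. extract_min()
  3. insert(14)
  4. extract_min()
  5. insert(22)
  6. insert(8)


insert(48) -> [48]
extract_min()->48, []
insert(14) -> [14]
extract_min()->14, []
insert(22) -> [22]
insert(8) -> [8, 22]

Final heap: [8, 22]


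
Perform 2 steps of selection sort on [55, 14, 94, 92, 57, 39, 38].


Initial: [55, 14, 94, 92, 57, 39, 38]
Step 1: min=14 at 1
  Swap: [14, 55, 94, 92, 57, 39, 38]
Step 2: min=38 at 6
  Swap: [14, 38, 94, 92, 57, 39, 55]

After 2 steps: [14, 38, 94, 92, 57, 39, 55]


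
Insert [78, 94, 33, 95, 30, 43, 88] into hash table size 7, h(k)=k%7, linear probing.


Insert 78: h=1 -> slot 1
Insert 94: h=3 -> slot 3
Insert 33: h=5 -> slot 5
Insert 95: h=4 -> slot 4
Insert 30: h=2 -> slot 2
Insert 43: h=1, 5 probes -> slot 6
Insert 88: h=4, 3 probes -> slot 0

Table: [88, 78, 30, 94, 95, 33, 43]


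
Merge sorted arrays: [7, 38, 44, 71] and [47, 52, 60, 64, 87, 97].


Take 7 from A
Take 38 from A
Take 44 from A
Take 47 from B
Take 52 from B
Take 60 from B
Take 64 from B
Take 71 from A

Merged: [7, 38, 44, 47, 52, 60, 64, 71, 87, 97]


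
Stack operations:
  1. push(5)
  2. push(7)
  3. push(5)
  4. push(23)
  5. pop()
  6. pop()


push(5) -> [5]
push(7) -> [5, 7]
push(5) -> [5, 7, 5]
push(23) -> [5, 7, 5, 23]
pop()->23, [5, 7, 5]
pop()->5, [5, 7]

Final stack: [5, 7]


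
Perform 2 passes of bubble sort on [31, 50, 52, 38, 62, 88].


Initial: [31, 50, 52, 38, 62, 88]
Pass 1: [31, 50, 38, 52, 62, 88] (1 swaps)
Pass 2: [31, 38, 50, 52, 62, 88] (1 swaps)

After 2 passes: [31, 38, 50, 52, 62, 88]


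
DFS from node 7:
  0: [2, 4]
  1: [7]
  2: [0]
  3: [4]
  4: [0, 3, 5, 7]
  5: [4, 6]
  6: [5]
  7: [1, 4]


Visit 7, push [4, 1]
Visit 1, push []
Visit 4, push [5, 3, 0]
Visit 0, push [2]
Visit 2, push []
Visit 3, push []
Visit 5, push [6]
Visit 6, push []

DFS order: [7, 1, 4, 0, 2, 3, 5, 6]


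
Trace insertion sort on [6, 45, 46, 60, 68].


Initial: [6, 45, 46, 60, 68]
Insert 45: [6, 45, 46, 60, 68]
Insert 46: [6, 45, 46, 60, 68]
Insert 60: [6, 45, 46, 60, 68]
Insert 68: [6, 45, 46, 60, 68]

Sorted: [6, 45, 46, 60, 68]


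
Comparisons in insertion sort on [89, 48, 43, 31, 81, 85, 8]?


Algorithm: insertion sort
Input: [89, 48, 43, 31, 81, 85, 8]
Sorted: [8, 31, 43, 48, 81, 85, 89]

16


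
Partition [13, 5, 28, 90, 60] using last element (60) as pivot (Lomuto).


Pivot: 60
  13 <= 60: advance i (no swap)
  5 <= 60: advance i (no swap)
  28 <= 60: advance i (no swap)
Place pivot at 3: [13, 5, 28, 60, 90]

Partitioned: [13, 5, 28, 60, 90]


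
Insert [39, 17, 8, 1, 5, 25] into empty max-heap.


Insert 39: [39]
Insert 17: [39, 17]
Insert 8: [39, 17, 8]
Insert 1: [39, 17, 8, 1]
Insert 5: [39, 17, 8, 1, 5]
Insert 25: [39, 17, 25, 1, 5, 8]

Final heap: [39, 17, 25, 1, 5, 8]


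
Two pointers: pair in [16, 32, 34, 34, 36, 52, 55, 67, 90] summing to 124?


lo=0(16)+hi=8(90)=106
lo=1(32)+hi=8(90)=122
lo=2(34)+hi=8(90)=124

Yes: 34+90=124


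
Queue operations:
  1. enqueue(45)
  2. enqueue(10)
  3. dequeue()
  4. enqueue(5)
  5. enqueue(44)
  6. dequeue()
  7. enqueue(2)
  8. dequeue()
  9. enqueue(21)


enqueue(45) -> [45]
enqueue(10) -> [45, 10]
dequeue()->45, [10]
enqueue(5) -> [10, 5]
enqueue(44) -> [10, 5, 44]
dequeue()->10, [5, 44]
enqueue(2) -> [5, 44, 2]
dequeue()->5, [44, 2]
enqueue(21) -> [44, 2, 21]

Final queue: [44, 2, 21]


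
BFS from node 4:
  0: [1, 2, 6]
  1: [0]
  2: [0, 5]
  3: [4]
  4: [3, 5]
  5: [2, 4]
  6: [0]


Visit 4, enqueue [3, 5]
Visit 3, enqueue []
Visit 5, enqueue [2]
Visit 2, enqueue [0]
Visit 0, enqueue [1, 6]
Visit 1, enqueue []
Visit 6, enqueue []

BFS order: [4, 3, 5, 2, 0, 1, 6]


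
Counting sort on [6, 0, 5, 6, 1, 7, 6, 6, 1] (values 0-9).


Input: [6, 0, 5, 6, 1, 7, 6, 6, 1]
Counts: [1, 2, 0, 0, 0, 1, 4, 1, 0, 0]

Sorted: [0, 1, 1, 5, 6, 6, 6, 6, 7]


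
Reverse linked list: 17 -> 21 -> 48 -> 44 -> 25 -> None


Step 1: curr=17, set curr.next=prev(None) | reversed so far: 17
Step 2: curr=21, set curr.next=prev(17) | reversed so far: 21 -> 17
Step 3: curr=48, set curr.next=prev(21) | reversed so far: 48 -> 21 -> 17
Step 4: curr=44, set curr.next=prev(48) | reversed so far: 44 -> 48 -> 21 -> 17
Step 5: curr=25, set curr.next=prev(44) | reversed so far: 25 -> 44 -> 48 -> 21 -> 17

25 -> 44 -> 48 -> 21 -> 17 -> None


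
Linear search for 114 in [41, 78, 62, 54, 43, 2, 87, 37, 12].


i=0: 41!=114
i=1: 78!=114
i=2: 62!=114
i=3: 54!=114
i=4: 43!=114
i=5: 2!=114
i=6: 87!=114
i=7: 37!=114
i=8: 12!=114

Not found, 9 comps


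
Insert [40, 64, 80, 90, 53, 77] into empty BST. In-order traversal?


Insert 40: root
Insert 64: R from 40
Insert 80: R from 40 -> R from 64
Insert 90: R from 40 -> R from 64 -> R from 80
Insert 53: R from 40 -> L from 64
Insert 77: R from 40 -> R from 64 -> L from 80

In-order: [40, 53, 64, 77, 80, 90]


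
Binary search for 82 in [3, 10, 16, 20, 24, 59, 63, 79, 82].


Step 1: lo=0, hi=8, mid=4, val=24
Step 2: lo=5, hi=8, mid=6, val=63
Step 3: lo=7, hi=8, mid=7, val=79
Step 4: lo=8, hi=8, mid=8, val=82

Found at index 8


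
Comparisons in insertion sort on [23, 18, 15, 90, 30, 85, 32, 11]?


Algorithm: insertion sort
Input: [23, 18, 15, 90, 30, 85, 32, 11]
Sorted: [11, 15, 18, 23, 30, 32, 85, 90]

18


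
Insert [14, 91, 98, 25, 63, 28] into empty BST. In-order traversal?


Insert 14: root
Insert 91: R from 14
Insert 98: R from 14 -> R from 91
Insert 25: R from 14 -> L from 91
Insert 63: R from 14 -> L from 91 -> R from 25
Insert 28: R from 14 -> L from 91 -> R from 25 -> L from 63

In-order: [14, 25, 28, 63, 91, 98]


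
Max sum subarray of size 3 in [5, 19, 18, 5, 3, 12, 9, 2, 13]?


[0:3]: 42
[1:4]: 42
[2:5]: 26
[3:6]: 20
[4:7]: 24
[5:8]: 23
[6:9]: 24

Max: 42 at [0:3]


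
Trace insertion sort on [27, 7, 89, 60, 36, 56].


Initial: [27, 7, 89, 60, 36, 56]
Insert 7: [7, 27, 89, 60, 36, 56]
Insert 89: [7, 27, 89, 60, 36, 56]
Insert 60: [7, 27, 60, 89, 36, 56]
Insert 36: [7, 27, 36, 60, 89, 56]
Insert 56: [7, 27, 36, 56, 60, 89]

Sorted: [7, 27, 36, 56, 60, 89]


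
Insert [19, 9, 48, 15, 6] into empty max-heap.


Insert 19: [19]
Insert 9: [19, 9]
Insert 48: [48, 9, 19]
Insert 15: [48, 15, 19, 9]
Insert 6: [48, 15, 19, 9, 6]

Final heap: [48, 15, 19, 9, 6]


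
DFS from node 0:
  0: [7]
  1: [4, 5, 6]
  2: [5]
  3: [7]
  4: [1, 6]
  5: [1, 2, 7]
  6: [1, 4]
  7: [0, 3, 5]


Visit 0, push [7]
Visit 7, push [5, 3]
Visit 3, push []
Visit 5, push [2, 1]
Visit 1, push [6, 4]
Visit 4, push [6]
Visit 6, push []
Visit 2, push []

DFS order: [0, 7, 3, 5, 1, 4, 6, 2]


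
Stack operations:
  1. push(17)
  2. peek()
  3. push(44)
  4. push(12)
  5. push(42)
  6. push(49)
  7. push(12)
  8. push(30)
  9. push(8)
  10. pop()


push(17) -> [17]
peek()->17
push(44) -> [17, 44]
push(12) -> [17, 44, 12]
push(42) -> [17, 44, 12, 42]
push(49) -> [17, 44, 12, 42, 49]
push(12) -> [17, 44, 12, 42, 49, 12]
push(30) -> [17, 44, 12, 42, 49, 12, 30]
push(8) -> [17, 44, 12, 42, 49, 12, 30, 8]
pop()->8, [17, 44, 12, 42, 49, 12, 30]

Final stack: [17, 44, 12, 42, 49, 12, 30]


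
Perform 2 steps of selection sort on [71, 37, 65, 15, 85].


Initial: [71, 37, 65, 15, 85]
Step 1: min=15 at 3
  Swap: [15, 37, 65, 71, 85]
Step 2: min=37 at 1
  Swap: [15, 37, 65, 71, 85]

After 2 steps: [15, 37, 65, 71, 85]


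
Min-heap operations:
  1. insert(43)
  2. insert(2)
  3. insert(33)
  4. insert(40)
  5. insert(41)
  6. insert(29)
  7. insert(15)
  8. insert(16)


insert(43) -> [43]
insert(2) -> [2, 43]
insert(33) -> [2, 43, 33]
insert(40) -> [2, 40, 33, 43]
insert(41) -> [2, 40, 33, 43, 41]
insert(29) -> [2, 40, 29, 43, 41, 33]
insert(15) -> [2, 40, 15, 43, 41, 33, 29]
insert(16) -> [2, 16, 15, 40, 41, 33, 29, 43]

Final heap: [2, 16, 15, 40, 41, 33, 29, 43]


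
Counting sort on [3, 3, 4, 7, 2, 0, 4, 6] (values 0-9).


Input: [3, 3, 4, 7, 2, 0, 4, 6]
Counts: [1, 0, 1, 2, 2, 0, 1, 1, 0, 0]

Sorted: [0, 2, 3, 3, 4, 4, 6, 7]


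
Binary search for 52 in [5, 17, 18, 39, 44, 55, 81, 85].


Step 1: lo=0, hi=7, mid=3, val=39
Step 2: lo=4, hi=7, mid=5, val=55
Step 3: lo=4, hi=4, mid=4, val=44

Not found


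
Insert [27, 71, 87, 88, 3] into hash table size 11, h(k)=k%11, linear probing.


Insert 27: h=5 -> slot 5
Insert 71: h=5, 1 probes -> slot 6
Insert 87: h=10 -> slot 10
Insert 88: h=0 -> slot 0
Insert 3: h=3 -> slot 3

Table: [88, None, None, 3, None, 27, 71, None, None, None, 87]


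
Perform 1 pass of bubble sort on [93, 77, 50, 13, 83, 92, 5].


Initial: [93, 77, 50, 13, 83, 92, 5]
Pass 1: [77, 50, 13, 83, 92, 5, 93] (6 swaps)

After 1 pass: [77, 50, 13, 83, 92, 5, 93]


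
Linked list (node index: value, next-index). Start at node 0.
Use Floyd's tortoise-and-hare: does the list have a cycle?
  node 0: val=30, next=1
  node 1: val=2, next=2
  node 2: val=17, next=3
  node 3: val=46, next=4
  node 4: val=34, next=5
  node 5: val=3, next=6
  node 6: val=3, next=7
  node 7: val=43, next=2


Floyd's tortoise (slow, +1) and hare (fast, +2):
  init: slow=0, fast=0
  step 1: slow=1, fast=2
  step 2: slow=2, fast=4
  step 3: slow=3, fast=6
  step 4: slow=4, fast=2
  step 5: slow=5, fast=4
  step 6: slow=6, fast=6
  slow == fast at node 6: cycle detected

Cycle: yes


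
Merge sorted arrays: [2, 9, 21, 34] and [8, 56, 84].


Take 2 from A
Take 8 from B
Take 9 from A
Take 21 from A
Take 34 from A

Merged: [2, 8, 9, 21, 34, 56, 84]


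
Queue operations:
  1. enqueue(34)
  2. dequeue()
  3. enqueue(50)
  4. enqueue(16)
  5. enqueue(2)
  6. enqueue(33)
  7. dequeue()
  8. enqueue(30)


enqueue(34) -> [34]
dequeue()->34, []
enqueue(50) -> [50]
enqueue(16) -> [50, 16]
enqueue(2) -> [50, 16, 2]
enqueue(33) -> [50, 16, 2, 33]
dequeue()->50, [16, 2, 33]
enqueue(30) -> [16, 2, 33, 30]

Final queue: [16, 2, 33, 30]


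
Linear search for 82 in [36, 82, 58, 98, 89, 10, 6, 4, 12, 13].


i=0: 36!=82
i=1: 82==82 found!

Found at 1, 2 comps


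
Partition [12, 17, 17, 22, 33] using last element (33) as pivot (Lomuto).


Pivot: 33
  12 <= 33: advance i (no swap)
  17 <= 33: advance i (no swap)
  17 <= 33: advance i (no swap)
  22 <= 33: advance i (no swap)
Place pivot at 4: [12, 17, 17, 22, 33]

Partitioned: [12, 17, 17, 22, 33]


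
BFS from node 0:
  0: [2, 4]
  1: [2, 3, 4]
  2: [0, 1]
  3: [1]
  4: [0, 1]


Visit 0, enqueue [2, 4]
Visit 2, enqueue [1]
Visit 4, enqueue []
Visit 1, enqueue [3]
Visit 3, enqueue []

BFS order: [0, 2, 4, 1, 3]


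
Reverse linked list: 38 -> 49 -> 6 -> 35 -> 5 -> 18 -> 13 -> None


Step 1: curr=38, set curr.next=prev(None) | reversed so far: 38
Step 2: curr=49, set curr.next=prev(38) | reversed so far: 49 -> 38
Step 3: curr=6, set curr.next=prev(49) | reversed so far: 6 -> 49 -> 38
Step 4: curr=35, set curr.next=prev(6) | reversed so far: 35 -> 6 -> 49 -> 38
Step 5: curr=5, set curr.next=prev(35) | reversed so far: 5 -> 35 -> 6 -> 49 -> 38
Step 6: curr=18, set curr.next=prev(5) | reversed so far: 18 -> 5 -> 35 -> 6 -> 49 -> 38
Step 7: curr=13, set curr.next=prev(18) | reversed so far: 13 -> 18 -> 5 -> 35 -> 6 -> 49 -> 38

13 -> 18 -> 5 -> 35 -> 6 -> 49 -> 38 -> None


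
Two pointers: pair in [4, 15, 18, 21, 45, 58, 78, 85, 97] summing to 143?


lo=0(4)+hi=8(97)=101
lo=1(15)+hi=8(97)=112
lo=2(18)+hi=8(97)=115
lo=3(21)+hi=8(97)=118
lo=4(45)+hi=8(97)=142
lo=5(58)+hi=8(97)=155
lo=5(58)+hi=7(85)=143

Yes: 58+85=143


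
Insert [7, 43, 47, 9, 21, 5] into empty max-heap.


Insert 7: [7]
Insert 43: [43, 7]
Insert 47: [47, 7, 43]
Insert 9: [47, 9, 43, 7]
Insert 21: [47, 21, 43, 7, 9]
Insert 5: [47, 21, 43, 7, 9, 5]

Final heap: [47, 21, 43, 7, 9, 5]


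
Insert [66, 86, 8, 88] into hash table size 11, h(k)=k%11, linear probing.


Insert 66: h=0 -> slot 0
Insert 86: h=9 -> slot 9
Insert 8: h=8 -> slot 8
Insert 88: h=0, 1 probes -> slot 1

Table: [66, 88, None, None, None, None, None, None, 8, 86, None]


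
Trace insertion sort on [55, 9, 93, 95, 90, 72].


Initial: [55, 9, 93, 95, 90, 72]
Insert 9: [9, 55, 93, 95, 90, 72]
Insert 93: [9, 55, 93, 95, 90, 72]
Insert 95: [9, 55, 93, 95, 90, 72]
Insert 90: [9, 55, 90, 93, 95, 72]
Insert 72: [9, 55, 72, 90, 93, 95]

Sorted: [9, 55, 72, 90, 93, 95]


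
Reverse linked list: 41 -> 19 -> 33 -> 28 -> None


Step 1: curr=41, set curr.next=prev(None) | reversed so far: 41
Step 2: curr=19, set curr.next=prev(41) | reversed so far: 19 -> 41
Step 3: curr=33, set curr.next=prev(19) | reversed so far: 33 -> 19 -> 41
Step 4: curr=28, set curr.next=prev(33) | reversed so far: 28 -> 33 -> 19 -> 41

28 -> 33 -> 19 -> 41 -> None


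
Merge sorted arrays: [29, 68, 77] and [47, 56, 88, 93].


Take 29 from A
Take 47 from B
Take 56 from B
Take 68 from A
Take 77 from A

Merged: [29, 47, 56, 68, 77, 88, 93]


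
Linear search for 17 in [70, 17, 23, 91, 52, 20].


i=0: 70!=17
i=1: 17==17 found!

Found at 1, 2 comps


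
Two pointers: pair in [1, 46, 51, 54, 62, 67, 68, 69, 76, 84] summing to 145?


lo=0(1)+hi=9(84)=85
lo=1(46)+hi=9(84)=130
lo=2(51)+hi=9(84)=135
lo=3(54)+hi=9(84)=138
lo=4(62)+hi=9(84)=146
lo=4(62)+hi=8(76)=138
lo=5(67)+hi=8(76)=143
lo=6(68)+hi=8(76)=144
lo=7(69)+hi=8(76)=145

Yes: 69+76=145


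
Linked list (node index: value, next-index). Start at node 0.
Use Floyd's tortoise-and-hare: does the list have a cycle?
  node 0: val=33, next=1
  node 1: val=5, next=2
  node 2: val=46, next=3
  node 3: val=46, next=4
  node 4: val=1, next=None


Floyd's tortoise (slow, +1) and hare (fast, +2):
  init: slow=0, fast=0
  step 1: slow=1, fast=2
  step 2: slow=2, fast=4
  step 3: fast -> None, no cycle

Cycle: no


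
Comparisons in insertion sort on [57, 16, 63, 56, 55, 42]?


Algorithm: insertion sort
Input: [57, 16, 63, 56, 55, 42]
Sorted: [16, 42, 55, 56, 57, 63]

14


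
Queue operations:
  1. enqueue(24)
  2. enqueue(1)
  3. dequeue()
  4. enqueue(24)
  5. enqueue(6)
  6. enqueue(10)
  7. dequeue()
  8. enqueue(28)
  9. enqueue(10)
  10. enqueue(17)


enqueue(24) -> [24]
enqueue(1) -> [24, 1]
dequeue()->24, [1]
enqueue(24) -> [1, 24]
enqueue(6) -> [1, 24, 6]
enqueue(10) -> [1, 24, 6, 10]
dequeue()->1, [24, 6, 10]
enqueue(28) -> [24, 6, 10, 28]
enqueue(10) -> [24, 6, 10, 28, 10]
enqueue(17) -> [24, 6, 10, 28, 10, 17]

Final queue: [24, 6, 10, 28, 10, 17]


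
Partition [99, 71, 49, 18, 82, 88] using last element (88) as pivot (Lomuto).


Pivot: 88
  71 <= 88: swap -> [71, 99, 49, 18, 82, 88]
  49 <= 88: swap -> [71, 49, 99, 18, 82, 88]
  18 <= 88: swap -> [71, 49, 18, 99, 82, 88]
  82 <= 88: swap -> [71, 49, 18, 82, 99, 88]
Place pivot at 4: [71, 49, 18, 82, 88, 99]

Partitioned: [71, 49, 18, 82, 88, 99]


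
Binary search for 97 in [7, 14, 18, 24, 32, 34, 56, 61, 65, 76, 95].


Step 1: lo=0, hi=10, mid=5, val=34
Step 2: lo=6, hi=10, mid=8, val=65
Step 3: lo=9, hi=10, mid=9, val=76
Step 4: lo=10, hi=10, mid=10, val=95

Not found


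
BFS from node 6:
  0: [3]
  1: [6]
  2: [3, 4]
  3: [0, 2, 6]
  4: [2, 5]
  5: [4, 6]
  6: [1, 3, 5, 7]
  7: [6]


Visit 6, enqueue [1, 3, 5, 7]
Visit 1, enqueue []
Visit 3, enqueue [0, 2]
Visit 5, enqueue [4]
Visit 7, enqueue []
Visit 0, enqueue []
Visit 2, enqueue []
Visit 4, enqueue []

BFS order: [6, 1, 3, 5, 7, 0, 2, 4]


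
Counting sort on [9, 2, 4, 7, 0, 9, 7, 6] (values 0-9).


Input: [9, 2, 4, 7, 0, 9, 7, 6]
Counts: [1, 0, 1, 0, 1, 0, 1, 2, 0, 2]

Sorted: [0, 2, 4, 6, 7, 7, 9, 9]


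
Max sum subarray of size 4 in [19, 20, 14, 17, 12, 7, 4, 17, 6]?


[0:4]: 70
[1:5]: 63
[2:6]: 50
[3:7]: 40
[4:8]: 40
[5:9]: 34

Max: 70 at [0:4]


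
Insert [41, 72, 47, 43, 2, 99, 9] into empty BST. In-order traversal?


Insert 41: root
Insert 72: R from 41
Insert 47: R from 41 -> L from 72
Insert 43: R from 41 -> L from 72 -> L from 47
Insert 2: L from 41
Insert 99: R from 41 -> R from 72
Insert 9: L from 41 -> R from 2

In-order: [2, 9, 41, 43, 47, 72, 99]


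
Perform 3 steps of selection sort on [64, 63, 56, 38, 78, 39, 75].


Initial: [64, 63, 56, 38, 78, 39, 75]
Step 1: min=38 at 3
  Swap: [38, 63, 56, 64, 78, 39, 75]
Step 2: min=39 at 5
  Swap: [38, 39, 56, 64, 78, 63, 75]
Step 3: min=56 at 2
  Swap: [38, 39, 56, 64, 78, 63, 75]

After 3 steps: [38, 39, 56, 64, 78, 63, 75]


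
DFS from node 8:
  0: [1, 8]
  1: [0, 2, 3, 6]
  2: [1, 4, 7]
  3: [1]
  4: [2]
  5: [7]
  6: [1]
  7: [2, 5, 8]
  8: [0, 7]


Visit 8, push [7, 0]
Visit 0, push [1]
Visit 1, push [6, 3, 2]
Visit 2, push [7, 4]
Visit 4, push []
Visit 7, push [5]
Visit 5, push []
Visit 3, push []
Visit 6, push []

DFS order: [8, 0, 1, 2, 4, 7, 5, 3, 6]


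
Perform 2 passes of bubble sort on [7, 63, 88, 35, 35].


Initial: [7, 63, 88, 35, 35]
Pass 1: [7, 63, 35, 35, 88] (2 swaps)
Pass 2: [7, 35, 35, 63, 88] (2 swaps)

After 2 passes: [7, 35, 35, 63, 88]


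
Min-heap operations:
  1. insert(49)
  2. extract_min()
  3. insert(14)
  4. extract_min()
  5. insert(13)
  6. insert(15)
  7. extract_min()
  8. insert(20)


insert(49) -> [49]
extract_min()->49, []
insert(14) -> [14]
extract_min()->14, []
insert(13) -> [13]
insert(15) -> [13, 15]
extract_min()->13, [15]
insert(20) -> [15, 20]

Final heap: [15, 20]


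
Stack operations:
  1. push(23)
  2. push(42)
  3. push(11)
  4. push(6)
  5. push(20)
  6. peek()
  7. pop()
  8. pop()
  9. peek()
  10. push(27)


push(23) -> [23]
push(42) -> [23, 42]
push(11) -> [23, 42, 11]
push(6) -> [23, 42, 11, 6]
push(20) -> [23, 42, 11, 6, 20]
peek()->20
pop()->20, [23, 42, 11, 6]
pop()->6, [23, 42, 11]
peek()->11
push(27) -> [23, 42, 11, 27]

Final stack: [23, 42, 11, 27]


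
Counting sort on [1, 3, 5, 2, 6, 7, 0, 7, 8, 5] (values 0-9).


Input: [1, 3, 5, 2, 6, 7, 0, 7, 8, 5]
Counts: [1, 1, 1, 1, 0, 2, 1, 2, 1, 0]

Sorted: [0, 1, 2, 3, 5, 5, 6, 7, 7, 8]


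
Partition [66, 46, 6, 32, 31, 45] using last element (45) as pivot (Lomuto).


Pivot: 45
  6 <= 45: swap -> [6, 46, 66, 32, 31, 45]
  32 <= 45: swap -> [6, 32, 66, 46, 31, 45]
  31 <= 45: swap -> [6, 32, 31, 46, 66, 45]
Place pivot at 3: [6, 32, 31, 45, 66, 46]

Partitioned: [6, 32, 31, 45, 66, 46]


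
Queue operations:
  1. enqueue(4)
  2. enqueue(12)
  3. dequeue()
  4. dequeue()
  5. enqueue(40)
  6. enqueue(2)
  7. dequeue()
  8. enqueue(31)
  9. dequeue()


enqueue(4) -> [4]
enqueue(12) -> [4, 12]
dequeue()->4, [12]
dequeue()->12, []
enqueue(40) -> [40]
enqueue(2) -> [40, 2]
dequeue()->40, [2]
enqueue(31) -> [2, 31]
dequeue()->2, [31]

Final queue: [31]


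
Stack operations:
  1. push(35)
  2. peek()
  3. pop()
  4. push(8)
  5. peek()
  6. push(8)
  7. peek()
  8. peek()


push(35) -> [35]
peek()->35
pop()->35, []
push(8) -> [8]
peek()->8
push(8) -> [8, 8]
peek()->8
peek()->8

Final stack: [8, 8]


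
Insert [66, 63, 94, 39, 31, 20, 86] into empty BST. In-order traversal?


Insert 66: root
Insert 63: L from 66
Insert 94: R from 66
Insert 39: L from 66 -> L from 63
Insert 31: L from 66 -> L from 63 -> L from 39
Insert 20: L from 66 -> L from 63 -> L from 39 -> L from 31
Insert 86: R from 66 -> L from 94

In-order: [20, 31, 39, 63, 66, 86, 94]


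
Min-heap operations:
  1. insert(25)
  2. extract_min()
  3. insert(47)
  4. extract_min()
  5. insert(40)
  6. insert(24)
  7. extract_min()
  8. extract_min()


insert(25) -> [25]
extract_min()->25, []
insert(47) -> [47]
extract_min()->47, []
insert(40) -> [40]
insert(24) -> [24, 40]
extract_min()->24, [40]
extract_min()->40, []

Final heap: []


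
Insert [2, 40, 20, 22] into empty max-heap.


Insert 2: [2]
Insert 40: [40, 2]
Insert 20: [40, 2, 20]
Insert 22: [40, 22, 20, 2]

Final heap: [40, 22, 20, 2]


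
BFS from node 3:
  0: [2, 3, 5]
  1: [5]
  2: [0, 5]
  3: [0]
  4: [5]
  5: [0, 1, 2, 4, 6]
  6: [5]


Visit 3, enqueue [0]
Visit 0, enqueue [2, 5]
Visit 2, enqueue []
Visit 5, enqueue [1, 4, 6]
Visit 1, enqueue []
Visit 4, enqueue []
Visit 6, enqueue []

BFS order: [3, 0, 2, 5, 1, 4, 6]


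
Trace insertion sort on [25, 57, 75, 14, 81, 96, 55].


Initial: [25, 57, 75, 14, 81, 96, 55]
Insert 57: [25, 57, 75, 14, 81, 96, 55]
Insert 75: [25, 57, 75, 14, 81, 96, 55]
Insert 14: [14, 25, 57, 75, 81, 96, 55]
Insert 81: [14, 25, 57, 75, 81, 96, 55]
Insert 96: [14, 25, 57, 75, 81, 96, 55]
Insert 55: [14, 25, 55, 57, 75, 81, 96]

Sorted: [14, 25, 55, 57, 75, 81, 96]


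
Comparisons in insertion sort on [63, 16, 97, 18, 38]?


Algorithm: insertion sort
Input: [63, 16, 97, 18, 38]
Sorted: [16, 18, 38, 63, 97]

8


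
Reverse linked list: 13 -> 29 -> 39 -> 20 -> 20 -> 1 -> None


Step 1: curr=13, set curr.next=prev(None) | reversed so far: 13
Step 2: curr=29, set curr.next=prev(13) | reversed so far: 29 -> 13
Step 3: curr=39, set curr.next=prev(29) | reversed so far: 39 -> 29 -> 13
Step 4: curr=20, set curr.next=prev(39) | reversed so far: 20 -> 39 -> 29 -> 13
Step 5: curr=20, set curr.next=prev(20) | reversed so far: 20 -> 20 -> 39 -> 29 -> 13
Step 6: curr=1, set curr.next=prev(20) | reversed so far: 1 -> 20 -> 20 -> 39 -> 29 -> 13

1 -> 20 -> 20 -> 39 -> 29 -> 13 -> None


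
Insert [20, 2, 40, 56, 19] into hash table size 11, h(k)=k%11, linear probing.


Insert 20: h=9 -> slot 9
Insert 2: h=2 -> slot 2
Insert 40: h=7 -> slot 7
Insert 56: h=1 -> slot 1
Insert 19: h=8 -> slot 8

Table: [None, 56, 2, None, None, None, None, 40, 19, 20, None]


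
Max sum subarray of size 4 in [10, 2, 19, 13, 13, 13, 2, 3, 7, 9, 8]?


[0:4]: 44
[1:5]: 47
[2:6]: 58
[3:7]: 41
[4:8]: 31
[5:9]: 25
[6:10]: 21
[7:11]: 27

Max: 58 at [2:6]


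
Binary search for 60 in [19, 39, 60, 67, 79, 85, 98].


Step 1: lo=0, hi=6, mid=3, val=67
Step 2: lo=0, hi=2, mid=1, val=39
Step 3: lo=2, hi=2, mid=2, val=60

Found at index 2


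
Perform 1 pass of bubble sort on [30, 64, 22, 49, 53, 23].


Initial: [30, 64, 22, 49, 53, 23]
Pass 1: [30, 22, 49, 53, 23, 64] (4 swaps)

After 1 pass: [30, 22, 49, 53, 23, 64]


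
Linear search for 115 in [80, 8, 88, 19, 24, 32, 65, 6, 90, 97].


i=0: 80!=115
i=1: 8!=115
i=2: 88!=115
i=3: 19!=115
i=4: 24!=115
i=5: 32!=115
i=6: 65!=115
i=7: 6!=115
i=8: 90!=115
i=9: 97!=115

Not found, 10 comps


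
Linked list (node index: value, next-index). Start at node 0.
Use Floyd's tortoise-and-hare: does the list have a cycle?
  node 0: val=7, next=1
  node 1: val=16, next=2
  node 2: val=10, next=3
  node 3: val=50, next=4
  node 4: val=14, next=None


Floyd's tortoise (slow, +1) and hare (fast, +2):
  init: slow=0, fast=0
  step 1: slow=1, fast=2
  step 2: slow=2, fast=4
  step 3: fast -> None, no cycle

Cycle: no


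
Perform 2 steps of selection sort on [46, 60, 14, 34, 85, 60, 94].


Initial: [46, 60, 14, 34, 85, 60, 94]
Step 1: min=14 at 2
  Swap: [14, 60, 46, 34, 85, 60, 94]
Step 2: min=34 at 3
  Swap: [14, 34, 46, 60, 85, 60, 94]

After 2 steps: [14, 34, 46, 60, 85, 60, 94]


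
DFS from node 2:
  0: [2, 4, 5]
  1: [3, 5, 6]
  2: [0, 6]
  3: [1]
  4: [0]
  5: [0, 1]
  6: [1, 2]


Visit 2, push [6, 0]
Visit 0, push [5, 4]
Visit 4, push []
Visit 5, push [1]
Visit 1, push [6, 3]
Visit 3, push []
Visit 6, push []

DFS order: [2, 0, 4, 5, 1, 3, 6]


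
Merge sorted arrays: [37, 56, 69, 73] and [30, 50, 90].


Take 30 from B
Take 37 from A
Take 50 from B
Take 56 from A
Take 69 from A
Take 73 from A

Merged: [30, 37, 50, 56, 69, 73, 90]


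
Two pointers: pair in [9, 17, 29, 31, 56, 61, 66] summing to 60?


lo=0(9)+hi=6(66)=75
lo=0(9)+hi=5(61)=70
lo=0(9)+hi=4(56)=65
lo=0(9)+hi=3(31)=40
lo=1(17)+hi=3(31)=48
lo=2(29)+hi=3(31)=60

Yes: 29+31=60


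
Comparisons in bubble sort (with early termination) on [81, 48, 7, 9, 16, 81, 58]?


Algorithm: bubble sort (with early termination)
Input: [81, 48, 7, 9, 16, 81, 58]
Sorted: [7, 9, 16, 48, 58, 81, 81]

15


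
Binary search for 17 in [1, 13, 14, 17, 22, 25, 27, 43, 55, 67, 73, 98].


Step 1: lo=0, hi=11, mid=5, val=25
Step 2: lo=0, hi=4, mid=2, val=14
Step 3: lo=3, hi=4, mid=3, val=17

Found at index 3


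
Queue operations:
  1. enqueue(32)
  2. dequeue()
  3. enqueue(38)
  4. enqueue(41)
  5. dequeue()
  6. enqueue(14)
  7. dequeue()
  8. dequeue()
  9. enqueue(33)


enqueue(32) -> [32]
dequeue()->32, []
enqueue(38) -> [38]
enqueue(41) -> [38, 41]
dequeue()->38, [41]
enqueue(14) -> [41, 14]
dequeue()->41, [14]
dequeue()->14, []
enqueue(33) -> [33]

Final queue: [33]


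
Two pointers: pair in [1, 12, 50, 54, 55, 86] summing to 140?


lo=0(1)+hi=5(86)=87
lo=1(12)+hi=5(86)=98
lo=2(50)+hi=5(86)=136
lo=3(54)+hi=5(86)=140

Yes: 54+86=140


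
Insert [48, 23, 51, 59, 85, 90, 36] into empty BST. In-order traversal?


Insert 48: root
Insert 23: L from 48
Insert 51: R from 48
Insert 59: R from 48 -> R from 51
Insert 85: R from 48 -> R from 51 -> R from 59
Insert 90: R from 48 -> R from 51 -> R from 59 -> R from 85
Insert 36: L from 48 -> R from 23

In-order: [23, 36, 48, 51, 59, 85, 90]


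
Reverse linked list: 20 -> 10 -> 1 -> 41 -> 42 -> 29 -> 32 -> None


Step 1: curr=20, set curr.next=prev(None) | reversed so far: 20
Step 2: curr=10, set curr.next=prev(20) | reversed so far: 10 -> 20
Step 3: curr=1, set curr.next=prev(10) | reversed so far: 1 -> 10 -> 20
Step 4: curr=41, set curr.next=prev(1) | reversed so far: 41 -> 1 -> 10 -> 20
Step 5: curr=42, set curr.next=prev(41) | reversed so far: 42 -> 41 -> 1 -> 10 -> 20
Step 6: curr=29, set curr.next=prev(42) | reversed so far: 29 -> 42 -> 41 -> 1 -> 10 -> 20
Step 7: curr=32, set curr.next=prev(29) | reversed so far: 32 -> 29 -> 42 -> 41 -> 1 -> 10 -> 20

32 -> 29 -> 42 -> 41 -> 1 -> 10 -> 20 -> None


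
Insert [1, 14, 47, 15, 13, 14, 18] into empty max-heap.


Insert 1: [1]
Insert 14: [14, 1]
Insert 47: [47, 1, 14]
Insert 15: [47, 15, 14, 1]
Insert 13: [47, 15, 14, 1, 13]
Insert 14: [47, 15, 14, 1, 13, 14]
Insert 18: [47, 15, 18, 1, 13, 14, 14]

Final heap: [47, 15, 18, 1, 13, 14, 14]


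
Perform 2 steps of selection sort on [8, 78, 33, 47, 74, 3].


Initial: [8, 78, 33, 47, 74, 3]
Step 1: min=3 at 5
  Swap: [3, 78, 33, 47, 74, 8]
Step 2: min=8 at 5
  Swap: [3, 8, 33, 47, 74, 78]

After 2 steps: [3, 8, 33, 47, 74, 78]


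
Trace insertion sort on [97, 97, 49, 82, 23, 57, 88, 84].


Initial: [97, 97, 49, 82, 23, 57, 88, 84]
Insert 97: [97, 97, 49, 82, 23, 57, 88, 84]
Insert 49: [49, 97, 97, 82, 23, 57, 88, 84]
Insert 82: [49, 82, 97, 97, 23, 57, 88, 84]
Insert 23: [23, 49, 82, 97, 97, 57, 88, 84]
Insert 57: [23, 49, 57, 82, 97, 97, 88, 84]
Insert 88: [23, 49, 57, 82, 88, 97, 97, 84]
Insert 84: [23, 49, 57, 82, 84, 88, 97, 97]

Sorted: [23, 49, 57, 82, 84, 88, 97, 97]


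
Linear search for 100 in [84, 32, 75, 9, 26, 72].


i=0: 84!=100
i=1: 32!=100
i=2: 75!=100
i=3: 9!=100
i=4: 26!=100
i=5: 72!=100

Not found, 6 comps


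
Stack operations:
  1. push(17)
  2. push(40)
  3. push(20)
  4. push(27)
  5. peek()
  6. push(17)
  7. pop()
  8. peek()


push(17) -> [17]
push(40) -> [17, 40]
push(20) -> [17, 40, 20]
push(27) -> [17, 40, 20, 27]
peek()->27
push(17) -> [17, 40, 20, 27, 17]
pop()->17, [17, 40, 20, 27]
peek()->27

Final stack: [17, 40, 20, 27]


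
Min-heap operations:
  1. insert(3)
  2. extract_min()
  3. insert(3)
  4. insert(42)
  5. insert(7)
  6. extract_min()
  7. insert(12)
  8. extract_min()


insert(3) -> [3]
extract_min()->3, []
insert(3) -> [3]
insert(42) -> [3, 42]
insert(7) -> [3, 42, 7]
extract_min()->3, [7, 42]
insert(12) -> [7, 42, 12]
extract_min()->7, [12, 42]

Final heap: [12, 42]


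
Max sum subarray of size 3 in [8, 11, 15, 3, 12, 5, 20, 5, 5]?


[0:3]: 34
[1:4]: 29
[2:5]: 30
[3:6]: 20
[4:7]: 37
[5:8]: 30
[6:9]: 30

Max: 37 at [4:7]


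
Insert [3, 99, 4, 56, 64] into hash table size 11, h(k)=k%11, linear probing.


Insert 3: h=3 -> slot 3
Insert 99: h=0 -> slot 0
Insert 4: h=4 -> slot 4
Insert 56: h=1 -> slot 1
Insert 64: h=9 -> slot 9

Table: [99, 56, None, 3, 4, None, None, None, None, 64, None]


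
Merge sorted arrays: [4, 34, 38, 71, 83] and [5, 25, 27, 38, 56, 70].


Take 4 from A
Take 5 from B
Take 25 from B
Take 27 from B
Take 34 from A
Take 38 from A
Take 38 from B
Take 56 from B
Take 70 from B

Merged: [4, 5, 25, 27, 34, 38, 38, 56, 70, 71, 83]


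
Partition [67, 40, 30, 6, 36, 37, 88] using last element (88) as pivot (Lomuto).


Pivot: 88
  67 <= 88: advance i (no swap)
  40 <= 88: advance i (no swap)
  30 <= 88: advance i (no swap)
  6 <= 88: advance i (no swap)
  36 <= 88: advance i (no swap)
  37 <= 88: advance i (no swap)
Place pivot at 6: [67, 40, 30, 6, 36, 37, 88]

Partitioned: [67, 40, 30, 6, 36, 37, 88]


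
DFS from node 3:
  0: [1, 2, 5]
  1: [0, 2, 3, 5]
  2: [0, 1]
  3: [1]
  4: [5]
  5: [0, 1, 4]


Visit 3, push [1]
Visit 1, push [5, 2, 0]
Visit 0, push [5, 2]
Visit 2, push []
Visit 5, push [4]
Visit 4, push []

DFS order: [3, 1, 0, 2, 5, 4]


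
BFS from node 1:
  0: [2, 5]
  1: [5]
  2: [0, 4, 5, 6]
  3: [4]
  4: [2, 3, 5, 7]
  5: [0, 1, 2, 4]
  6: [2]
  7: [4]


Visit 1, enqueue [5]
Visit 5, enqueue [0, 2, 4]
Visit 0, enqueue []
Visit 2, enqueue [6]
Visit 4, enqueue [3, 7]
Visit 6, enqueue []
Visit 3, enqueue []
Visit 7, enqueue []

BFS order: [1, 5, 0, 2, 4, 6, 3, 7]


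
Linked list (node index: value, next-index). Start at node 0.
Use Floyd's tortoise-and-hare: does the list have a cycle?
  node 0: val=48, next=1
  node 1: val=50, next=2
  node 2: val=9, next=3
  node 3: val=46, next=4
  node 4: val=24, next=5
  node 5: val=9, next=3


Floyd's tortoise (slow, +1) and hare (fast, +2):
  init: slow=0, fast=0
  step 1: slow=1, fast=2
  step 2: slow=2, fast=4
  step 3: slow=3, fast=3
  slow == fast at node 3: cycle detected

Cycle: yes


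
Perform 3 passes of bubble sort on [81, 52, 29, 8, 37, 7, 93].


Initial: [81, 52, 29, 8, 37, 7, 93]
Pass 1: [52, 29, 8, 37, 7, 81, 93] (5 swaps)
Pass 2: [29, 8, 37, 7, 52, 81, 93] (4 swaps)
Pass 3: [8, 29, 7, 37, 52, 81, 93] (2 swaps)

After 3 passes: [8, 29, 7, 37, 52, 81, 93]


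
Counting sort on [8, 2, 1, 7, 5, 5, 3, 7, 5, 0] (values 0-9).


Input: [8, 2, 1, 7, 5, 5, 3, 7, 5, 0]
Counts: [1, 1, 1, 1, 0, 3, 0, 2, 1, 0]

Sorted: [0, 1, 2, 3, 5, 5, 5, 7, 7, 8]


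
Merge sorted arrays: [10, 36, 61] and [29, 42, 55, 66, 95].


Take 10 from A
Take 29 from B
Take 36 from A
Take 42 from B
Take 55 from B
Take 61 from A

Merged: [10, 29, 36, 42, 55, 61, 66, 95]


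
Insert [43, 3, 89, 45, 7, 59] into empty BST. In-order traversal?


Insert 43: root
Insert 3: L from 43
Insert 89: R from 43
Insert 45: R from 43 -> L from 89
Insert 7: L from 43 -> R from 3
Insert 59: R from 43 -> L from 89 -> R from 45

In-order: [3, 7, 43, 45, 59, 89]


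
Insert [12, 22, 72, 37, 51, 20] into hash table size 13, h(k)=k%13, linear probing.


Insert 12: h=12 -> slot 12
Insert 22: h=9 -> slot 9
Insert 72: h=7 -> slot 7
Insert 37: h=11 -> slot 11
Insert 51: h=12, 1 probes -> slot 0
Insert 20: h=7, 1 probes -> slot 8

Table: [51, None, None, None, None, None, None, 72, 20, 22, None, 37, 12]


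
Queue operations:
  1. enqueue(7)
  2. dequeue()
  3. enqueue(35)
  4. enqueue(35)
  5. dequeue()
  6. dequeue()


enqueue(7) -> [7]
dequeue()->7, []
enqueue(35) -> [35]
enqueue(35) -> [35, 35]
dequeue()->35, [35]
dequeue()->35, []

Final queue: []


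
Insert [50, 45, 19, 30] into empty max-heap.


Insert 50: [50]
Insert 45: [50, 45]
Insert 19: [50, 45, 19]
Insert 30: [50, 45, 19, 30]

Final heap: [50, 45, 19, 30]


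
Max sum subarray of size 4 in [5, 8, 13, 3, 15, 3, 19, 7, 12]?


[0:4]: 29
[1:5]: 39
[2:6]: 34
[3:7]: 40
[4:8]: 44
[5:9]: 41

Max: 44 at [4:8]


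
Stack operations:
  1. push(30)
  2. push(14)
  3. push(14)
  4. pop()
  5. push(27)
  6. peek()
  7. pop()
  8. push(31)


push(30) -> [30]
push(14) -> [30, 14]
push(14) -> [30, 14, 14]
pop()->14, [30, 14]
push(27) -> [30, 14, 27]
peek()->27
pop()->27, [30, 14]
push(31) -> [30, 14, 31]

Final stack: [30, 14, 31]


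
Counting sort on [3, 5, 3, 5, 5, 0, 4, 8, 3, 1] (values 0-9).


Input: [3, 5, 3, 5, 5, 0, 4, 8, 3, 1]
Counts: [1, 1, 0, 3, 1, 3, 0, 0, 1, 0]

Sorted: [0, 1, 3, 3, 3, 4, 5, 5, 5, 8]


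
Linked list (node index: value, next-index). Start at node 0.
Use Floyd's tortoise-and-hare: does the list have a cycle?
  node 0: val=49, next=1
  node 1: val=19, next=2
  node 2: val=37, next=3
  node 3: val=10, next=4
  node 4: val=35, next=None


Floyd's tortoise (slow, +1) and hare (fast, +2):
  init: slow=0, fast=0
  step 1: slow=1, fast=2
  step 2: slow=2, fast=4
  step 3: fast -> None, no cycle

Cycle: no


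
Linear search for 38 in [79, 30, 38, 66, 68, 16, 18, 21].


i=0: 79!=38
i=1: 30!=38
i=2: 38==38 found!

Found at 2, 3 comps


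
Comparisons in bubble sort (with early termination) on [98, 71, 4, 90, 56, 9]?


Algorithm: bubble sort (with early termination)
Input: [98, 71, 4, 90, 56, 9]
Sorted: [4, 9, 56, 71, 90, 98]

15


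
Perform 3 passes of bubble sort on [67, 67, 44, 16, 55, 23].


Initial: [67, 67, 44, 16, 55, 23]
Pass 1: [67, 44, 16, 55, 23, 67] (4 swaps)
Pass 2: [44, 16, 55, 23, 67, 67] (4 swaps)
Pass 3: [16, 44, 23, 55, 67, 67] (2 swaps)

After 3 passes: [16, 44, 23, 55, 67, 67]


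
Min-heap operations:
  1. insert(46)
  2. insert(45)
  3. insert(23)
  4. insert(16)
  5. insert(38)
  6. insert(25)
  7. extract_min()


insert(46) -> [46]
insert(45) -> [45, 46]
insert(23) -> [23, 46, 45]
insert(16) -> [16, 23, 45, 46]
insert(38) -> [16, 23, 45, 46, 38]
insert(25) -> [16, 23, 25, 46, 38, 45]
extract_min()->16, [23, 38, 25, 46, 45]

Final heap: [23, 38, 25, 46, 45]


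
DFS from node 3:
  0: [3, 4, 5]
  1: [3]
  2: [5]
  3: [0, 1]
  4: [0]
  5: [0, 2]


Visit 3, push [1, 0]
Visit 0, push [5, 4]
Visit 4, push []
Visit 5, push [2]
Visit 2, push []
Visit 1, push []

DFS order: [3, 0, 4, 5, 2, 1]


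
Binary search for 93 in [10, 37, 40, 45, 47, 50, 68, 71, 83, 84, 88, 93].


Step 1: lo=0, hi=11, mid=5, val=50
Step 2: lo=6, hi=11, mid=8, val=83
Step 3: lo=9, hi=11, mid=10, val=88
Step 4: lo=11, hi=11, mid=11, val=93

Found at index 11


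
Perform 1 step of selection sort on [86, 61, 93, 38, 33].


Initial: [86, 61, 93, 38, 33]
Step 1: min=33 at 4
  Swap: [33, 61, 93, 38, 86]

After 1 step: [33, 61, 93, 38, 86]


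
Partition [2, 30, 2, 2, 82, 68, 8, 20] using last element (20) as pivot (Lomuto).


Pivot: 20
  2 <= 20: advance i (no swap)
  2 <= 20: swap -> [2, 2, 30, 2, 82, 68, 8, 20]
  2 <= 20: swap -> [2, 2, 2, 30, 82, 68, 8, 20]
  8 <= 20: swap -> [2, 2, 2, 8, 82, 68, 30, 20]
Place pivot at 4: [2, 2, 2, 8, 20, 68, 30, 82]

Partitioned: [2, 2, 2, 8, 20, 68, 30, 82]
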